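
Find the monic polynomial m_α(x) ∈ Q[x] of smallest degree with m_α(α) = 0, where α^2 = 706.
m_α(x) = x^2 - 706

α satisfies α^2 - 706 = 0, so x^2 - 706 annihilates α. Since d = 706 is squarefree and ≠ 1, it is not a perfect square in Q, so x^2 - 706 has no rational root and is therefore irreducible over Q (a degree-2 polynomial over a field is irreducible iff it has no root). Hence m_α(x) = x^2 - 706.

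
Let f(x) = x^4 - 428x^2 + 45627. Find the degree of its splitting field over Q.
[K : Q] = 4

Solving the quadratic in x^2: x^2 = (428 ± √(428^2 - 4·45627))/2 = (428 ± √676)/2 = (428 ± 26)/2, giving x^2 = 201 or x^2 = 227. So f(x) = (x^2 - 201)(x^2 - 227) and the roots of f are ±√201, ±√227. Hence the splitting field is K = Q(√201, √227). Since 201 and 227 are distinct squarefree integers > 1, their product 45627 is not a perfect square, so √227 ∉ Q(√201). By the tower law [K:Q] = [Q(√201,√227):Q(√201)] · [Q(√201):Q] = 2 · 2 = 4.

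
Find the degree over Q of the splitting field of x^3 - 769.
[K : Q] = 6

The roots of x^3 - 769 are ∛769, ω∛769, ω^2∛769 where ω = e^(2πi/3) is a primitive cube root of unity, so K = Q(∛769, ω). Now [Q(∛769):Q] = 3 (since 769 is not a perfect cube, x^3 - 769 is irreducible) and [Q(ω):Q] = 2. Both 2 and 3 divide [K:Q], and [K:Q] ≤ 3·2 = 6, so [K:Q] = 6. (Equivalently: Q(∛769) ⊂ R but ω ∉ R, so [K : Q(∛769)] = 2.)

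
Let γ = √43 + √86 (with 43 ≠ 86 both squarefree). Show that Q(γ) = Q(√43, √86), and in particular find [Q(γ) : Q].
[Q(γ) : Q] = 4 (equivalently, Q(γ) = Q(√43, √86))

Obviously Q(γ) ⊆ Q(√43, √86), and [Q(√43, √86):Q] = 4 (since 43, 86 are distinct squarefree integers > 1 with 3698 not a perfect square). To show equality we compute the minimal polynomial of γ. From γ = √43 + √86: γ^2 = 43 + 2√(3698) + 86 = 129 + 2√(3698), so γ^2 - 129 = 2√(3698); squaring, (γ^2 - 129)^2 = 4·3698, i.e. γ^4 - 258γ^2 + 16641 - 14792 = 0, i.e. γ^4 - 258γ^2 + 1849 = 0. So γ is a root of x^4 - 258x^2 + 1849. This polynomial is irreducible over Q: it has no rational root (each ±√43 ± √86 is irrational), and any factorization into two quadratics over Q would force √(3698) ∈ Q (pairing opposite roots) or √43, √86 ∈ Q (other pairings), all impossible. Hence [Q(γ):Q] = 4 = [Q(√43, √86):Q], so Q(γ) = Q(√43, √86).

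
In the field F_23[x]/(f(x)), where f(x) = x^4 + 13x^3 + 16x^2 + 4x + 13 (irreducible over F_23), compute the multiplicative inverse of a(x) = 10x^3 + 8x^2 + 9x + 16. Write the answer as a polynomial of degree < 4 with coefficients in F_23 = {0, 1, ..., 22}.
a(x)^(-1) ≡ 12x^3 + 6x^2 + 20x + 2 (mod f(x))

Since f is irreducible over F_23, F_23[x]/(f) is a field and a(x) ≠ 0 has an inverse. Apply the extended Euclidean algorithm to f(x) and a(x) in F_23[x]: f(x) = (7x + 21)·a(x) + (15x^2 + 2x + 22);  a(x) = (16x + 3)·(15x^2 + 2x + 22) + (19x + 19);  (15x^2 + 2x + 22) = (2x + 9)·(19x + 19) + (12). The last nonzero remainder is the constant 12 = gcd(f, a) in F_23. Back-substituting through the division chain expresses 12 = s(x)·a(x) + t(x)·f(x) with s(x) ≡ 6x^3 + 3x^2 + 10x + 1 (mod f), so (6x^3 + 3x^2 + 10x + 1)·a(x) ≡ 12 (mod f). Multiplying by 12^(-1) ≡ 2 in F_23 gives a(x)^(-1) ≡ 2·(6x^3 + 3x^2 + 10x + 1) ≡ 12x^3 + 6x^2 + 20x + 2 (mod f). Check: (10x^3 + 8x^2 + 9x + 16)·(12x^3 + 6x^2 + 20x + 2) = 5x^6 + 18x^5 + 11x^4 + 12x^3 + 16x^2 + 16x + 9 ≡ 1 (mod x^4 + 13x^3 + 16x^2 + 4x + 13).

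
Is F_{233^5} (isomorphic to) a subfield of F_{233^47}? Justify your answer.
No: F_{233^5} is not a subfield of F_{233^47}

F_{p^m} embeds in F_{p^n} iff m | n. Here 5 ∤ 47 (since 47 = 9·5 + 2 with remainder 2 ≠ 0), so F_{233^5} is not a subfield of F_{233^47}. Equivalently: if it were, the tower law would give 5 = [F_{233^5}:F_233] dividing [F_{233^47}:F_233] = 47, contradiction.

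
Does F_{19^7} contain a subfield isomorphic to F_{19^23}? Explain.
No: F_{19^23} is not a subfield of F_{19^7}

F_{p^m} embeds in F_{p^n} iff m | n. Here 23 ∤ 7 (since 7 = 0·23 + 7 with remainder 7 ≠ 0), so F_{19^23} is not a subfield of F_{19^7}. Equivalently: if it were, the tower law would give 23 = [F_{19^23}:F_19] dividing [F_{19^7}:F_19] = 7, contradiction.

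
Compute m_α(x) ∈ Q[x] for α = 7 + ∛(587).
m_α(x) = x^3 - 21x^2 + 147x - 930

Set β = α - 7 = ∛(587), so β^3 = 587. Then (α - 7)^3 - 587 = 0, i.e. α is a root of g(x) = (x - 7)^3 - 587 = x^3 - 21x^2 + 147x - 930. Since g(x) = h(x - 7) where h(x) = x^3 - 587, and h is irreducible over Q (because 587 is not a perfect cube, so h has no rational root, and a monic cubic with no rational root is irreducible), g is also irreducible (irreducibility is preserved under the substitution x → x - 7). Hence m_α(x) = x^3 - 21x^2 + 147x - 930.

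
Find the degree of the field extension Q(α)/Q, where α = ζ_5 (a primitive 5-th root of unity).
[Q(α):Q] = 4

The minimal polynomial of ζ_5 over Q is the 5-th cyclotomic polynomial Φ_5(x), which is irreducible over Q and has degree φ(5) = 4. Hence [Q(α):Q] = φ(5) = 4.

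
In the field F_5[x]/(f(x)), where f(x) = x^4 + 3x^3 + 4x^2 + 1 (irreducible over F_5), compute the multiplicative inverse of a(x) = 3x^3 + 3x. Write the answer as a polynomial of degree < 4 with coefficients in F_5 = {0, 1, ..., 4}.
a(x)^(-1) ≡ 3x^2 + 2x + 3 (mod f(x))

Since f is irreducible over F_5, F_5[x]/(f) is a field and a(x) ≠ 0 has an inverse. Apply the extended Euclidean algorithm to f(x) and a(x) in F_5[x]: f(x) = (2x + 1)·a(x) + (3x^2 + 2x + 1);  a(x) = (x + 1)·(3x^2 + 2x + 1) + (4). The last nonzero remainder is the constant 4 = gcd(f, a) in F_5. Back-substituting through the division chain expresses 4 = s(x)·a(x) + t(x)·f(x) with s(x) ≡ 2x^2 + 3x + 2 (mod f), so (2x^2 + 3x + 2)·a(x) ≡ 4 (mod f). Multiplying by 4^(-1) ≡ 4 in F_5 gives a(x)^(-1) ≡ 4·(2x^2 + 3x + 2) ≡ 3x^2 + 2x + 3 (mod f). Check: (3x^3 + 3x)·(3x^2 + 2x + 3) = 4x^5 + x^4 + 3x^3 + x^2 + 4x ≡ 1 (mod x^4 + 3x^3 + 4x^2 + 1).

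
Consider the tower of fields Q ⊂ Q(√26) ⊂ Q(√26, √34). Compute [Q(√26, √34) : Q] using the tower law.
[Q(√26, √34) : Q] = 4

[Q(√26):Q] = 2 (min poly x^2 - 26, irreducible since 26 is squarefree > 1). For the top step, suppose √34 ∈ Q(√26), say √34 = c + d√26 with c, d ∈ Q. Squaring: 34 = c^2 + 26d^2 + 2cd√26. Since √26 ∉ Q this forces 2cd = 0. If d = 0 then √34 = c ∈ Q, contradicting 34 squarefree > 1. If c = 0 then 34 = 26d^2, so 26·34 = (26d)^2 is a perfect square in Q — but 26·34 = 884 is not a perfect square (since 26 and 34 are distinct squarefree integers). Contradiction. Hence √34 ∉ Q(√26), so x^2 - 34 stays irreducible over Q(√26) and [Q(√26, √34) : Q(√26)] = 2. By the tower law, [Q(√26, √34) : Q] = 2 · 2 = 4.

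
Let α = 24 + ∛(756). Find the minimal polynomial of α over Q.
m_α(x) = x^3 - 72x^2 + 1728x - 14580

Set β = α - 24 = ∛(756), so β^3 = 756. Then (α - 24)^3 - 756 = 0, i.e. α is a root of g(x) = (x - 24)^3 - 756 = x^3 - 72x^2 + 1728x - 14580. Since g(x) = h(x - 24) where h(x) = x^3 - 756, and h is irreducible over Q (because 756 is not a perfect cube, so h has no rational root, and a monic cubic with no rational root is irreducible), g is also irreducible (irreducibility is preserved under the substitution x → x - 24). Hence m_α(x) = x^3 - 72x^2 + 1728x - 14580.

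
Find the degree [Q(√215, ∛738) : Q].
[Q(√215, ∛738) : Q] = 6

Let L = Q(√215, ∛738). Since Q(√215) ⊂ L and [Q(√215):Q] = 2, the tower law gives 2 | [L:Q]. Likewise Q(∛738) ⊂ L with [Q(∛738):Q] = 3 (because 738 is not a perfect cube), so 3 | [L:Q]. As gcd(2,3) = 1, [L:Q] is divisible by 6. Conversely L is generated over Q by √215 and ∛738, so [L:Q] ≤ 2·3 = 6. Therefore [Q(√215, ∛738) : Q] = 6.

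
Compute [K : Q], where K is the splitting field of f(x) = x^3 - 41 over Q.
[K : Q] = 6

The roots of x^3 - 41 are ∛41, ω∛41, ω^2∛41 where ω = e^(2πi/3) is a primitive cube root of unity, so K = Q(∛41, ω). Now [Q(∛41):Q] = 3 (since 41 is not a perfect cube, x^3 - 41 is irreducible) and [Q(ω):Q] = 2. Both 2 and 3 divide [K:Q], and [K:Q] ≤ 3·2 = 6, so [K:Q] = 6. (Equivalently: Q(∛41) ⊂ R but ω ∉ R, so [K : Q(∛41)] = 2.)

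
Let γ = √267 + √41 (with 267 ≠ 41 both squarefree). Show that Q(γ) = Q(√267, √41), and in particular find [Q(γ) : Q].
[Q(γ) : Q] = 4 (equivalently, Q(γ) = Q(√267, √41))

Obviously Q(γ) ⊆ Q(√267, √41), and [Q(√267, √41):Q] = 4 (since 267, 41 are distinct squarefree integers > 1 with 10947 not a perfect square). To show equality we compute the minimal polynomial of γ. From γ = √267 + √41: γ^2 = 267 + 2√(10947) + 41 = 308 + 2√(10947), so γ^2 - 308 = 2√(10947); squaring, (γ^2 - 308)^2 = 4·10947, i.e. γ^4 - 616γ^2 + 94864 - 43788 = 0, i.e. γ^4 - 616γ^2 + 51076 = 0. So γ is a root of x^4 - 616x^2 + 51076. This polynomial is irreducible over Q: it has no rational root (each ±√267 ± √41 is irrational), and any factorization into two quadratics over Q would force √(10947) ∈ Q (pairing opposite roots) or √267, √41 ∈ Q (other pairings), all impossible. Hence [Q(γ):Q] = 4 = [Q(√267, √41):Q], so Q(γ) = Q(√267, √41).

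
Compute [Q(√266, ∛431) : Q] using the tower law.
[Q(√266, ∛431) : Q] = 6

Let L = Q(√266, ∛431). Since Q(√266) ⊂ L and [Q(√266):Q] = 2, the tower law gives 2 | [L:Q]. Likewise Q(∛431) ⊂ L with [Q(∛431):Q] = 3 (because 431 is not a perfect cube), so 3 | [L:Q]. As gcd(2,3) = 1, [L:Q] is divisible by 6. Conversely L is generated over Q by √266 and ∛431, so [L:Q] ≤ 2·3 = 6. Therefore [Q(√266, ∛431) : Q] = 6.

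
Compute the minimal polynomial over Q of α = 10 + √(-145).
m_α(x) = x^2 - 20x + 245

From α - 10 = √(-145), squaring gives (α - 10)^2 = -145, i.e. α^2 - 20α + 100 = -145, so α^2 - 20α + 245 = 0. The discriminant of x^2 - 20x + 245 is (-20)^2 - 4·(245) = 400 - 980 = -580, and 4·(-145) is not a perfect square in Q since -145 is squarefree and ≠ 1. Hence x^2 - 20x + 245 is irreducible over Q and is the minimal polynomial of α.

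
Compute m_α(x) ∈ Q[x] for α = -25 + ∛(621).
m_α(x) = x^3 + 75x^2 + 1875x + 15004

Set β = α + 25 = ∛(621), so β^3 = 621. Then (α + 25)^3 - 621 = 0, i.e. α is a root of g(x) = (x + 25)^3 - 621 = x^3 + 75x^2 + 1875x + 15004. Since g(x) = h(x + 25) where h(x) = x^3 - 621, and h is irreducible over Q (because 621 is not a perfect cube, so h has no rational root, and a monic cubic with no rational root is irreducible), g is also irreducible (irreducibility is preserved under the substitution x → x + 25). Hence m_α(x) = x^3 + 75x^2 + 1875x + 15004.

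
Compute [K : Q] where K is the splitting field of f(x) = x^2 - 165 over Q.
[K : Q] = 2

f(x) = x^2 - 165 factors as (x - √165)(x + √165). The splitting field is K = Q(√165). Since 165 is squarefree and > 1, it is not a perfect square, so x^2 - 165 is irreducible over Q and [Q(√165) : Q] = 2. Hence [K : Q] = 2.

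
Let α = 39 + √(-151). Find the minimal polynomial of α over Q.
m_α(x) = x^2 - 78x + 1672

From α - 39 = √(-151), squaring gives (α - 39)^2 = -151, i.e. α^2 - 78α + 1521 = -151, so α^2 - 78α + 1672 = 0. The discriminant of x^2 - 78x + 1672 is (-78)^2 - 4·(1672) = 6084 - 6688 = -604, and 4·(-151) is not a perfect square in Q since -151 is squarefree and ≠ 1. Hence x^2 - 78x + 1672 is irreducible over Q and is the minimal polynomial of α.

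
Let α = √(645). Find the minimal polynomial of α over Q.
m_α(x) = x^2 - 645

α satisfies α^2 - 645 = 0, so x^2 - 645 annihilates α. Since d = 645 is squarefree and ≠ 1, it is not a perfect square in Q, so x^2 - 645 has no rational root and is therefore irreducible over Q (a degree-2 polynomial over a field is irreducible iff it has no root). Hence m_α(x) = x^2 - 645.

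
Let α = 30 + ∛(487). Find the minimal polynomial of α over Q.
m_α(x) = x^3 - 90x^2 + 2700x - 27487

Set β = α - 30 = ∛(487), so β^3 = 487. Then (α - 30)^3 - 487 = 0, i.e. α is a root of g(x) = (x - 30)^3 - 487 = x^3 - 90x^2 + 2700x - 27487. Since g(x) = h(x - 30) where h(x) = x^3 - 487, and h is irreducible over Q (because 487 is not a perfect cube, so h has no rational root, and a monic cubic with no rational root is irreducible), g is also irreducible (irreducibility is preserved under the substitution x → x - 30). Hence m_α(x) = x^3 - 90x^2 + 2700x - 27487.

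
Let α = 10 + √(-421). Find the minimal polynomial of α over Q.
m_α(x) = x^2 - 20x + 521

From α - 10 = √(-421), squaring gives (α - 10)^2 = -421, i.e. α^2 - 20α + 100 = -421, so α^2 - 20α + 521 = 0. The discriminant of x^2 - 20x + 521 is (-20)^2 - 4·(521) = 400 - 2084 = -1684, and 4·(-421) is not a perfect square in Q since -421 is squarefree and ≠ 1. Hence x^2 - 20x + 521 is irreducible over Q and is the minimal polynomial of α.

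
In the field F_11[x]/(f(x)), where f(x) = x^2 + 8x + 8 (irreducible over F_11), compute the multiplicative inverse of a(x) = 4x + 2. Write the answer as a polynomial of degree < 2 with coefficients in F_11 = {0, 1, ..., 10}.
a(x)^(-1) ≡ 9x + 7 (mod f(x))

Since f is irreducible over F_11, F_11[x]/(f) is a field and a(x) ≠ 0 has an inverse. Apply the extended Euclidean algorithm to f(x) and a(x) in F_11[x]: f(x) = (3x + 6)·a(x) + (7). The last nonzero remainder is the constant 7 = gcd(f, a) in F_11. Back-substituting through the division chain expresses 7 = s(x)·a(x) + t(x)·f(x) with s(x) ≡ 8x + 5 (mod f), so (8x + 5)·a(x) ≡ 7 (mod f). Multiplying by 7^(-1) ≡ 8 in F_11 gives a(x)^(-1) ≡ 8·(8x + 5) ≡ 9x + 7 (mod f). Check: (4x + 2)·(9x + 7) = 3x^2 + 2x + 3 ≡ 1 (mod x^2 + 8x + 8).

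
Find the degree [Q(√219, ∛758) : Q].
[Q(√219, ∛758) : Q] = 6

Let L = Q(√219, ∛758). Since Q(√219) ⊂ L and [Q(√219):Q] = 2, the tower law gives 2 | [L:Q]. Likewise Q(∛758) ⊂ L with [Q(∛758):Q] = 3 (because 758 is not a perfect cube), so 3 | [L:Q]. As gcd(2,3) = 1, [L:Q] is divisible by 6. Conversely L is generated over Q by √219 and ∛758, so [L:Q] ≤ 2·3 = 6. Therefore [Q(√219, ∛758) : Q] = 6.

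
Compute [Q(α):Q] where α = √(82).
[Q(α):Q] = 2

[Q(α):Q] equals the degree of the minimal polynomial of α. Here α^2 = 82 and x^2 - 82 is irreducible (d = 82 is squarefree, ≠ 1, hence not a square), so deg(m_α) = 2. Thus [Q(α):Q] = 2.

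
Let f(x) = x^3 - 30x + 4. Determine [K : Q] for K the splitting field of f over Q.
[K : Q] = 6

By the rational root test, any rational root of the monic integer polynomial f(x) = x^3 - 30x + 4 must be an integer dividing the constant term 4, i.e. one of ±{1, 2, 4}. Evaluating: f(1) = -25, f(-1) = 33, f(2) = -48, f(-2) = 56, f(4) = -52, f(-4) = 60; none is 0, so f has no rational root and is therefore irreducible over Q (a cubic with no linear factor over a field is irreducible). For an irreducible cubic, the Galois group is A_3 or S_3 according as the discriminant disc(f) = -4a^3 - 27b^2 = -4·(-30)^3 - 27·(4)^2 = 107568 is or is not a square in Q. Here disc(f) = 107568 is not a perfect square in Q, so the Galois group of f over Q is not contained in A_3 and must be all of S_3. The splitting field has degree |S_3| = 6 over Q, so [K : Q] = 6.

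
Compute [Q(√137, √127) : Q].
[Q(√137, √127) : Q] = 4

[Q(√137):Q] = 2 (min poly x^2 - 137, irreducible since 137 is squarefree > 1). For the top step, suppose √127 ∈ Q(√137), say √127 = c + d√137 with c, d ∈ Q. Squaring: 127 = c^2 + 137d^2 + 2cd√137. Since √137 ∉ Q this forces 2cd = 0. If d = 0 then √127 = c ∈ Q, contradicting 127 squarefree > 1. If c = 0 then 127 = 137d^2, so 137·127 = (137d)^2 is a perfect square in Q — but 137·127 = 17399 is not a perfect square (since 137 and 127 are distinct squarefree integers). Contradiction. Hence √127 ∉ Q(√137), so x^2 - 127 stays irreducible over Q(√137) and [Q(√137, √127) : Q(√137)] = 2. By the tower law, [Q(√137, √127) : Q] = 2 · 2 = 4.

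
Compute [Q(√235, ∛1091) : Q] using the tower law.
[Q(√235, ∛1091) : Q] = 6

Let L = Q(√235, ∛1091). Since Q(√235) ⊂ L and [Q(√235):Q] = 2, the tower law gives 2 | [L:Q]. Likewise Q(∛1091) ⊂ L with [Q(∛1091):Q] = 3 (because 1091 is not a perfect cube), so 3 | [L:Q]. As gcd(2,3) = 1, [L:Q] is divisible by 6. Conversely L is generated over Q by √235 and ∛1091, so [L:Q] ≤ 2·3 = 6. Therefore [Q(√235, ∛1091) : Q] = 6.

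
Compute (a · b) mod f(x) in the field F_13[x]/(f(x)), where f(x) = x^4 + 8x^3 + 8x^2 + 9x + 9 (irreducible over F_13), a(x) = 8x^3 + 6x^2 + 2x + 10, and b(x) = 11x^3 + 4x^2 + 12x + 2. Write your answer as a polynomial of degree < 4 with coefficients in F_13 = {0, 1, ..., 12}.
a · b ≡ 4x^3 + 12x^2 + 11x + 4 (mod f(x))

Multiply in F_13[x]: a(x)·b(x) = (8x^3 + 6x^2 + 2x + 10)·(11x^3 + 4x^2 + 12x + 2) = 10x^6 + 7x^5 + 12x^4 + 11x^3 + 11x^2 + 7x + 7. This has degree ≥ 4, so divide by f(x) over F_13: 10x^6 + 7x^5 + 12x^4 + 11x^3 + 11x^2 + 7x + 7 = (10x^2 + 5x + 9)·(x^4 + 8x^3 + 8x^2 + 9x + 9) + (4x^3 + 12x^2 + 11x + 4). Hence a·b ≡ 4x^3 + 12x^2 + 11x + 4 (mod f). (F_13[x]/(f) is a field with 13^4 = 28561 elements since f is irreducible of degree 4.)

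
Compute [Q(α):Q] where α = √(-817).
[Q(α):Q] = 2

[Q(α):Q] equals the degree of the minimal polynomial of α. Here α^2 = -817 and x^2 + 817 is irreducible (d = -817 is squarefree, ≠ 1, hence not a square), so deg(m_α) = 2. Thus [Q(α):Q] = 2.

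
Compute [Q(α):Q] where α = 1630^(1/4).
[Q(α):Q] = 4

α is a root of x^4 - 1630. By Eisenstein's criterion at the prime p = 2 (which divides the constant term 1630 but p^2 = 4 does not, since 1630 is squarefree), x^4 - 1630 is irreducible over Q. Hence [Q(α):Q] = 4.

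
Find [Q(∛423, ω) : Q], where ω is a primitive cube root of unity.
[Q(∛423, ω) : Q] = 6

[Q(∛423):Q] = 3 (min poly x^3 - 423, irreducible since 423 is not a perfect cube). [Q(ω):Q] = 2 (min poly x^2 + x + 1). Since Q(∛423) ⊂ R and ω ∉ R, we have ω ∉ Q(∛423), so x^2 + x + 1 remains irreducible over Q(∛423) and [Q(∛423, ω) : Q(∛423)] = 2. By the tower law, [Q(∛423, ω) : Q] = 3 · 2 = 6. (In fact Q(∛423, ω) is the splitting field of x^3 - 423 over Q.)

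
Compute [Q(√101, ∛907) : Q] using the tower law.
[Q(√101, ∛907) : Q] = 6

Let L = Q(√101, ∛907). Since Q(√101) ⊂ L and [Q(√101):Q] = 2, the tower law gives 2 | [L:Q]. Likewise Q(∛907) ⊂ L with [Q(∛907):Q] = 3 (because 907 is not a perfect cube), so 3 | [L:Q]. As gcd(2,3) = 1, [L:Q] is divisible by 6. Conversely L is generated over Q by √101 and ∛907, so [L:Q] ≤ 2·3 = 6. Therefore [Q(√101, ∛907) : Q] = 6.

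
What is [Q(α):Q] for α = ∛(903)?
[Q(α):Q] = 3

The minimal polynomial of α is x^3 - 903, irreducible over Q since 903 is not a perfect cube (so x^3 - 903 has no rational root). Hence [Q(α):Q] = deg(m_α) = 3.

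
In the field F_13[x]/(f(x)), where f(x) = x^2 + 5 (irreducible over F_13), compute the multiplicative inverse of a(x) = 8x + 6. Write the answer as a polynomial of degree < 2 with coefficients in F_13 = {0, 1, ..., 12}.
a(x)^(-1) ≡ x + 9 (mod f(x))

Since f is irreducible over F_13, F_13[x]/(f) is a field and a(x) ≠ 0 has an inverse. Apply the extended Euclidean algorithm to f(x) and a(x) in F_13[x]: f(x) = (5x + 6)·a(x) + (8). The last nonzero remainder is the constant 8 = gcd(f, a) in F_13. Back-substituting through the division chain expresses 8 = s(x)·a(x) + t(x)·f(x) with s(x) ≡ 8x + 7 (mod f), so (8x + 7)·a(x) ≡ 8 (mod f). Multiplying by 8^(-1) ≡ 5 in F_13 gives a(x)^(-1) ≡ 5·(8x + 7) ≡ x + 9 (mod f). Check: (8x + 6)·(x + 9) = 8x^2 + 2 ≡ 1 (mod x^2 + 5).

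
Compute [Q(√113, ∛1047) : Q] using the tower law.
[Q(√113, ∛1047) : Q] = 6

Let L = Q(√113, ∛1047). Since Q(√113) ⊂ L and [Q(√113):Q] = 2, the tower law gives 2 | [L:Q]. Likewise Q(∛1047) ⊂ L with [Q(∛1047):Q] = 3 (because 1047 is not a perfect cube), so 3 | [L:Q]. As gcd(2,3) = 1, [L:Q] is divisible by 6. Conversely L is generated over Q by √113 and ∛1047, so [L:Q] ≤ 2·3 = 6. Therefore [Q(√113, ∛1047) : Q] = 6.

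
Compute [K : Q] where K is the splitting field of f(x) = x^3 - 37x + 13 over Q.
[K : Q] = 6

By the rational root test, any rational root of the monic integer polynomial f(x) = x^3 - 37x + 13 must be an integer dividing the constant term 13, i.e. one of ±{1, 13}. Evaluating: f(1) = -23, f(-1) = 49, f(13) = 1729, f(-13) = -1703; none is 0, so f has no rational root and is therefore irreducible over Q (a cubic with no linear factor over a field is irreducible). For an irreducible cubic, the Galois group is A_3 or S_3 according as the discriminant disc(f) = -4a^3 - 27b^2 = -4·(-37)^3 - 27·(13)^2 = 198049 is or is not a square in Q. Here disc(f) = 198049 is not a perfect square in Q, so the Galois group of f over Q is not contained in A_3 and must be all of S_3. The splitting field has degree |S_3| = 6 over Q, so [K : Q] = 6.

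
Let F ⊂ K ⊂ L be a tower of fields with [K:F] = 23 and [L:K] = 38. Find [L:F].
[L:F] = 874

The tower law says that for any tower of field extensions F ⊂ K ⊂ L with finite degrees, [L:F] = [L:K] · [K:F]. Here this gives [L:F] = 38 · 23 = 874.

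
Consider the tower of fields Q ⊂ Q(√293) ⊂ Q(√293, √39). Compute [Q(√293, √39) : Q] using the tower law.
[Q(√293, √39) : Q] = 4

[Q(√293):Q] = 2 (min poly x^2 - 293, irreducible since 293 is squarefree > 1). For the top step, suppose √39 ∈ Q(√293), say √39 = c + d√293 with c, d ∈ Q. Squaring: 39 = c^2 + 293d^2 + 2cd√293. Since √293 ∉ Q this forces 2cd = 0. If d = 0 then √39 = c ∈ Q, contradicting 39 squarefree > 1. If c = 0 then 39 = 293d^2, so 293·39 = (293d)^2 is a perfect square in Q — but 293·39 = 11427 is not a perfect square (since 293 and 39 are distinct squarefree integers). Contradiction. Hence √39 ∉ Q(√293), so x^2 - 39 stays irreducible over Q(√293) and [Q(√293, √39) : Q(√293)] = 2. By the tower law, [Q(√293, √39) : Q] = 2 · 2 = 4.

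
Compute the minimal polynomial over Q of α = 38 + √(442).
m_α(x) = x^2 - 76x + 1002

From α - 38 = √(442), squaring gives (α - 38)^2 = 442, i.e. α^2 - 76α + 1444 = 442, so α^2 - 76α + 1002 = 0. The discriminant of x^2 - 76x + 1002 is (-76)^2 - 4·(1002) = 5776 - 4008 = 1768, and 4·(442) is not a perfect square in Q since 442 is squarefree and ≠ 1. Hence x^2 - 76x + 1002 is irreducible over Q and is the minimal polynomial of α.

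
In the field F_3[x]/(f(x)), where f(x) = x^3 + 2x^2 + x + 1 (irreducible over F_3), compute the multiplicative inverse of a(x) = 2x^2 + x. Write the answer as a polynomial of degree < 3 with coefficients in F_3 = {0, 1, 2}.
a(x)^(-1) ≡ x^2 + x + 1 (mod f(x))

Since f is irreducible over F_3, F_3[x]/(f) is a field and a(x) ≠ 0 has an inverse. Apply the extended Euclidean algorithm to f(x) and a(x) in F_3[x]: f(x) = (2x)·a(x) + (x + 1);  a(x) = (2x + 2)·(x + 1) + (1). The last nonzero remainder is the constant 1 = gcd(f, a) in F_3. Back-substituting through the division chain expresses 1 = s(x)·a(x) + t(x)·f(x) with s(x) ≡ x^2 + x + 1 (mod f), so a(x)^(-1) ≡ s(x) = x^2 + x + 1 (mod f). Check: (2x^2 + x)·(x^2 + x + 1) = 2x^4 + x ≡ 1 (mod x^3 + 2x^2 + x + 1).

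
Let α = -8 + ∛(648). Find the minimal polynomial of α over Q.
m_α(x) = x^3 + 24x^2 + 192x - 136

Set β = α + 8 = ∛(648), so β^3 = 648. Then (α + 8)^3 - 648 = 0, i.e. α is a root of g(x) = (x + 8)^3 - 648 = x^3 + 24x^2 + 192x - 136. Since g(x) = h(x + 8) where h(x) = x^3 - 648, and h is irreducible over Q (because 648 is not a perfect cube, so h has no rational root, and a monic cubic with no rational root is irreducible), g is also irreducible (irreducibility is preserved under the substitution x → x + 8). Hence m_α(x) = x^3 + 24x^2 + 192x - 136.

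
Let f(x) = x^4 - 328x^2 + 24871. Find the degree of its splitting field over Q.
[K : Q] = 4

Solving the quadratic in x^2: x^2 = (328 ± √(328^2 - 4·24871))/2 = (328 ± √8100)/2 = (328 ± 90)/2, giving x^2 = 119 or x^2 = 209. So f(x) = (x^2 - 119)(x^2 - 209) and the roots of f are ±√119, ±√209. Hence the splitting field is K = Q(√119, √209). Since 119 and 209 are distinct squarefree integers > 1, their product 24871 is not a perfect square, so √209 ∉ Q(√119). By the tower law [K:Q] = [Q(√119,√209):Q(√119)] · [Q(√119):Q] = 2 · 2 = 4.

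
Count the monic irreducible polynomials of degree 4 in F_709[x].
There are 63171921270 monic irreducible polynomials of degree 4 over F_709

Each element of F_{709^4} that lies in no proper subfield is a root of exactly one monic irreducible of degree 4 over F_709, and each such polynomial has 4 distinct roots in F_{709^4}. By Möbius inversion the count is N_709(4) = (1/4) Σ_{d|4} μ(4/d) · 709^d = (1/4)(μ(4)·709^1 + μ(2)·709^2 + μ(1)·709^4) = 252687685080/4 = 63171921270.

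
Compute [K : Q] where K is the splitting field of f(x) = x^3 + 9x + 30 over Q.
[K : Q] = 6

By the rational root test, any rational root of the monic integer polynomial f(x) = x^3 + 9x + 30 must be an integer dividing the constant term 30, i.e. one of ±{1, 2, 3, 5, 6, 10, 15, 30}. Evaluating: f(1) = 40, f(-1) = 20, f(2) = 56, f(-2) = 4, f(3) = 84, f(-3) = -24, f(5) = 200, f(-5) = -140, f(6) = 300, f(-6) = -240, f(10) = 1120, f(-10) = -1060, f(15) = 3540, f(-15) = -3480, f(30) = 27300, f(-30) = -27240; none is 0, so f has no rational root and is therefore irreducible over Q (a cubic with no linear factor over a field is irreducible). For an irreducible cubic, the Galois group is A_3 or S_3 according as the discriminant disc(f) = -4a^3 - 27b^2 = -4·(9)^3 - 27·(30)^2 = -27216 is or is not a square in Q. Here disc(f) = -27216 is not a perfect square in Q, so the Galois group of f over Q is not contained in A_3 and must be all of S_3. The splitting field has degree |S_3| = 6 over Q, so [K : Q] = 6.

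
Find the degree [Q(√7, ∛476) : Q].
[Q(√7, ∛476) : Q] = 6

Let L = Q(√7, ∛476). Since Q(√7) ⊂ L and [Q(√7):Q] = 2, the tower law gives 2 | [L:Q]. Likewise Q(∛476) ⊂ L with [Q(∛476):Q] = 3 (because 476 is not a perfect cube), so 3 | [L:Q]. As gcd(2,3) = 1, [L:Q] is divisible by 6. Conversely L is generated over Q by √7 and ∛476, so [L:Q] ≤ 2·3 = 6. Therefore [Q(√7, ∛476) : Q] = 6.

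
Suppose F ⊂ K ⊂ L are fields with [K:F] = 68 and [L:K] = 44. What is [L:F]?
[L:F] = 2992

The tower law says that for any tower of field extensions F ⊂ K ⊂ L with finite degrees, [L:F] = [L:K] · [K:F]. Here this gives [L:F] = 44 · 68 = 2992.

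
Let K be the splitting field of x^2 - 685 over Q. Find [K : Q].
[K : Q] = 2

f(x) = x^2 - 685 factors as (x - √685)(x + √685). The splitting field is K = Q(√685). Since 685 is squarefree and > 1, it is not a perfect square, so x^2 - 685 is irreducible over Q and [Q(√685) : Q] = 2. Hence [K : Q] = 2.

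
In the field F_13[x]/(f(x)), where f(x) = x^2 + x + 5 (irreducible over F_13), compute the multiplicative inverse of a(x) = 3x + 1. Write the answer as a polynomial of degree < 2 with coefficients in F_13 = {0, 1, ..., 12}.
a(x)^(-1) ≡ 9x + 6 (mod f(x))

Since f is irreducible over F_13, F_13[x]/(f) is a field and a(x) ≠ 0 has an inverse. Apply the extended Euclidean algorithm to f(x) and a(x) in F_13[x]: f(x) = (9x + 6)·a(x) + (12). The last nonzero remainder is the constant 12 = gcd(f, a) in F_13. Back-substituting through the division chain expresses 12 = s(x)·a(x) + t(x)·f(x) with s(x) ≡ 4x + 7 (mod f), so (4x + 7)·a(x) ≡ 12 (mod f). Multiplying by 12^(-1) ≡ 12 in F_13 gives a(x)^(-1) ≡ 12·(4x + 7) ≡ 9x + 6 (mod f). Check: (3x + 1)·(9x + 6) = x^2 + x + 6 ≡ 1 (mod x^2 + x + 5).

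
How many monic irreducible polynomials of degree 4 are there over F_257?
There are 1090601088 monic irreducible polynomials of degree 4 over F_257

Each element of F_{257^4} that lies in no proper subfield is a root of exactly one monic irreducible of degree 4 over F_257, and each such polynomial has 4 distinct roots in F_{257^4}. By Möbius inversion the count is N_257(4) = (1/4) Σ_{d|4} μ(4/d) · 257^d = (1/4)(μ(4)·257^1 + μ(2)·257^2 + μ(1)·257^4) = 4362404352/4 = 1090601088.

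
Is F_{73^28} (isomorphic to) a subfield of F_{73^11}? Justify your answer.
No: F_{73^28} is not a subfield of F_{73^11}

F_{p^m} embeds in F_{p^n} iff m | n. Here 28 ∤ 11 (since 11 = 0·28 + 11 with remainder 11 ≠ 0), so F_{73^28} is not a subfield of F_{73^11}. Equivalently: if it were, the tower law would give 28 = [F_{73^28}:F_73] dividing [F_{73^11}:F_73] = 11, contradiction.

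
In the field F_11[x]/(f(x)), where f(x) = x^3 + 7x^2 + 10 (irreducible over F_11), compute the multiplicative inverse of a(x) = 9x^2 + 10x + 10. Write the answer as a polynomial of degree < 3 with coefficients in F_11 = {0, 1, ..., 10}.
a(x)^(-1) ≡ 3x^2 + 5 (mod f(x))

Since f is irreducible over F_11, F_11[x]/(f) is a field and a(x) ≠ 0 has an inverse. Apply the extended Euclidean algorithm to f(x) and a(x) in F_11[x]: f(x) = (5x + 5)·a(x) + (10x + 4);  a(x) = (2x + 9)·(10x + 4) + (7). The last nonzero remainder is the constant 7 = gcd(f, a) in F_11. Back-substituting through the division chain expresses 7 = s(x)·a(x) + t(x)·f(x) with s(x) ≡ 10x^2 + 2 (mod f), so (10x^2 + 2)·a(x) ≡ 7 (mod f). Multiplying by 7^(-1) ≡ 8 in F_11 gives a(x)^(-1) ≡ 8·(10x^2 + 2) ≡ 3x^2 + 5 (mod f). Check: (9x^2 + 10x + 10)·(3x^2 + 5) = 5x^4 + 8x^3 + 9x^2 + 6x + 6 ≡ 1 (mod x^3 + 7x^2 + 10).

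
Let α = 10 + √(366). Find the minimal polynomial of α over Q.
m_α(x) = x^2 - 20x - 266

From α - 10 = √(366), squaring gives (α - 10)^2 = 366, i.e. α^2 - 20α + 100 = 366, so α^2 - 20α - 266 = 0. The discriminant of x^2 - 20x - 266 is (-20)^2 - 4·(-266) = 400 + 1064 = 1464, and 4·(366) is not a perfect square in Q since 366 is squarefree and ≠ 1. Hence x^2 - 20x - 266 is irreducible over Q and is the minimal polynomial of α.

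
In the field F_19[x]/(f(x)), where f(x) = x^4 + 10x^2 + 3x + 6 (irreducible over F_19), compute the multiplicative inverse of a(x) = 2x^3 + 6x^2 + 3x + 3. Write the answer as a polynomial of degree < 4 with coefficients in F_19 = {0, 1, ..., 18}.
a(x)^(-1) ≡ 10x^3 + x^2 + 3x + 1 (mod f(x))

Since f is irreducible over F_19, F_19[x]/(f) is a field and a(x) ≠ 0 has an inverse. Apply the extended Euclidean algorithm to f(x) and a(x) in F_19[x]: f(x) = (10x + 8)·a(x) + (8x^2 + 6x + 1);  a(x) = (5x + 16)·(8x^2 + 6x + 1) + (16x + 6);  (8x^2 + 6x + 1) = (10x + 18)·(16x + 6) + (7). The last nonzero remainder is the constant 7 = gcd(f, a) in F_19. Back-substituting through the division chain expresses 7 = s(x)·a(x) + t(x)·f(x) with s(x) ≡ 13x^3 + 7x^2 + 2x + 7 (mod f), so (13x^3 + 7x^2 + 2x + 7)·a(x) ≡ 7 (mod f). Multiplying by 7^(-1) ≡ 11 in F_19 gives a(x)^(-1) ≡ 11·(13x^3 + 7x^2 + 2x + 7) ≡ 10x^3 + x^2 + 3x + 1 (mod f). Check: (2x^3 + 6x^2 + 3x + 3)·(10x^3 + x^2 + 3x + 1) = x^6 + 5x^5 + 4x^4 + 15x^3 + 18x^2 + 12x + 3 ≡ 1 (mod x^4 + 10x^2 + 3x + 6).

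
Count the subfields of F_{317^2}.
F_{317^2} has 2 subfields

The subfields of F_{p^n} are exactly the fields F_{p^d} for d | n (each is the fixed field of the unique index-d subgroup of Gal(F_{p^n}/F_p) ≅ Z/nZ). The divisors of n = 2 are {1, 2}, giving 2 subfields: F_{317^1}, F_{317^2}.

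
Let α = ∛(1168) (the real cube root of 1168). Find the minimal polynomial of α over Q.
m_α(x) = x^3 - 1168

α satisfies α^3 = 1168, so x^3 - 1168 annihilates α. By the rational root test, a rational root p/q (in lowest terms) of x^3 - 1168 would satisfy p^3 = 1168 q^3, forcing q = 1 and p^3 = 1168; but 1168 is not a perfect cube, contradiction. A monic cubic over Q with no rational root is irreducible (any nontrivial factorization would include a linear factor). Hence x^3 - 1168 is the minimal polynomial of α, and in particular [Q(α):Q] = 3.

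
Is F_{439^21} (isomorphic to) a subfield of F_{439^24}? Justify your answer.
No: F_{439^21} is not a subfield of F_{439^24}

F_{p^m} embeds in F_{p^n} iff m | n. Here 21 ∤ 24 (since 24 = 1·21 + 3 with remainder 3 ≠ 0), so F_{439^21} is not a subfield of F_{439^24}. Equivalently: if it were, the tower law would give 21 = [F_{439^21}:F_439] dividing [F_{439^24}:F_439] = 24, contradiction.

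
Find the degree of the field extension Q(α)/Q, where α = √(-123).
[Q(α):Q] = 2

[Q(α):Q] equals the degree of the minimal polynomial of α. Here α^2 = -123 and x^2 + 123 is irreducible (d = -123 is squarefree, ≠ 1, hence not a square), so deg(m_α) = 2. Thus [Q(α):Q] = 2.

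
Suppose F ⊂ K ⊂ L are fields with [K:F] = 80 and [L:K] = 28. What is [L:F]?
[L:F] = 2240

The tower law says that for any tower of field extensions F ⊂ K ⊂ L with finite degrees, [L:F] = [L:K] · [K:F]. Here this gives [L:F] = 28 · 80 = 2240.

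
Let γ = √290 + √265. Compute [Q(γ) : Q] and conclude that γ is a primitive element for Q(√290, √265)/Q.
[Q(γ) : Q] = 4 (equivalently, Q(γ) = Q(√290, √265))

Obviously Q(γ) ⊆ Q(√290, √265), and [Q(√290, √265):Q] = 4 (since 290, 265 are distinct squarefree integers > 1 with 76850 not a perfect square). To show equality we compute the minimal polynomial of γ. From γ = √290 + √265: γ^2 = 290 + 2√(76850) + 265 = 555 + 2√(76850), so γ^2 - 555 = 2√(76850); squaring, (γ^2 - 555)^2 = 4·76850, i.e. γ^4 - 1110γ^2 + 308025 - 307400 = 0, i.e. γ^4 - 1110γ^2 + 625 = 0. So γ is a root of x^4 - 1110x^2 + 625. This polynomial is irreducible over Q: it has no rational root (each ±√290 ± √265 is irrational), and any factorization into two quadratics over Q would force √(76850) ∈ Q (pairing opposite roots) or √290, √265 ∈ Q (other pairings), all impossible. Hence [Q(γ):Q] = 4 = [Q(√290, √265):Q], so Q(γ) = Q(√290, √265).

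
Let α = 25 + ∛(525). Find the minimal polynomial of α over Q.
m_α(x) = x^3 - 75x^2 + 1875x - 16150

Set β = α - 25 = ∛(525), so β^3 = 525. Then (α - 25)^3 - 525 = 0, i.e. α is a root of g(x) = (x - 25)^3 - 525 = x^3 - 75x^2 + 1875x - 16150. Since g(x) = h(x - 25) where h(x) = x^3 - 525, and h is irreducible over Q (because 525 is not a perfect cube, so h has no rational root, and a monic cubic with no rational root is irreducible), g is also irreducible (irreducibility is preserved under the substitution x → x - 25). Hence m_α(x) = x^3 - 75x^2 + 1875x - 16150.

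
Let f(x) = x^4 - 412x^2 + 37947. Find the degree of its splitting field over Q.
[K : Q] = 4

Solving the quadratic in x^2: x^2 = (412 ± √(412^2 - 4·37947))/2 = (412 ± √17956)/2 = (412 ± 134)/2, giving x^2 = 139 or x^2 = 273. So f(x) = (x^2 - 139)(x^2 - 273) and the roots of f are ±√139, ±√273. Hence the splitting field is K = Q(√139, √273). Since 139 and 273 are distinct squarefree integers > 1, their product 37947 is not a perfect square, so √273 ∉ Q(√139). By the tower law [K:Q] = [Q(√139,√273):Q(√139)] · [Q(√139):Q] = 2 · 2 = 4.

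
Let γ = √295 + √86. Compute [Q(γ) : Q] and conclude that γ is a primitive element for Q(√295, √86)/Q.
[Q(γ) : Q] = 4 (equivalently, Q(γ) = Q(√295, √86))

Obviously Q(γ) ⊆ Q(√295, √86), and [Q(√295, √86):Q] = 4 (since 295, 86 are distinct squarefree integers > 1 with 25370 not a perfect square). To show equality we compute the minimal polynomial of γ. From γ = √295 + √86: γ^2 = 295 + 2√(25370) + 86 = 381 + 2√(25370), so γ^2 - 381 = 2√(25370); squaring, (γ^2 - 381)^2 = 4·25370, i.e. γ^4 - 762γ^2 + 145161 - 101480 = 0, i.e. γ^4 - 762γ^2 + 43681 = 0. So γ is a root of x^4 - 762x^2 + 43681. This polynomial is irreducible over Q: it has no rational root (each ±√295 ± √86 is irrational), and any factorization into two quadratics over Q would force √(25370) ∈ Q (pairing opposite roots) or √295, √86 ∈ Q (other pairings), all impossible. Hence [Q(γ):Q] = 4 = [Q(√295, √86):Q], so Q(γ) = Q(√295, √86).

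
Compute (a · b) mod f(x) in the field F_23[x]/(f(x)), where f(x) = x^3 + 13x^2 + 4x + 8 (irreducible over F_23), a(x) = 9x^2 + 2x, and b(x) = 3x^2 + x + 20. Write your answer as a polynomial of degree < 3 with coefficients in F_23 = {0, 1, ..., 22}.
a · b ≡ 3x^2 + 18x + 20 (mod f(x))

Multiply in F_23[x]: a(x)·b(x) = (9x^2 + 2x)·(3x^2 + x + 20) = 4x^4 + 15x^3 + 21x^2 + 17x. This has degree ≥ 3, so divide by f(x) over F_23: 4x^4 + 15x^3 + 21x^2 + 17x = (4x + 9)·(x^3 + 13x^2 + 4x + 8) + (3x^2 + 18x + 20). Hence a·b ≡ 3x^2 + 18x + 20 (mod f). (F_23[x]/(f) is a field with 23^3 = 12167 elements since f is irreducible of degree 3.)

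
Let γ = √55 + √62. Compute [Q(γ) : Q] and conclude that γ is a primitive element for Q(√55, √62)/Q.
[Q(γ) : Q] = 4 (equivalently, Q(γ) = Q(√55, √62))

Obviously Q(γ) ⊆ Q(√55, √62), and [Q(√55, √62):Q] = 4 (since 55, 62 are distinct squarefree integers > 1 with 3410 not a perfect square). To show equality we compute the minimal polynomial of γ. From γ = √55 + √62: γ^2 = 55 + 2√(3410) + 62 = 117 + 2√(3410), so γ^2 - 117 = 2√(3410); squaring, (γ^2 - 117)^2 = 4·3410, i.e. γ^4 - 234γ^2 + 13689 - 13640 = 0, i.e. γ^4 - 234γ^2 + 49 = 0. So γ is a root of x^4 - 234x^2 + 49. This polynomial is irreducible over Q: it has no rational root (each ±√55 ± √62 is irrational), and any factorization into two quadratics over Q would force √(3410) ∈ Q (pairing opposite roots) or √55, √62 ∈ Q (other pairings), all impossible. Hence [Q(γ):Q] = 4 = [Q(√55, √62):Q], so Q(γ) = Q(√55, √62).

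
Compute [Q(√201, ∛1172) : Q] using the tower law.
[Q(√201, ∛1172) : Q] = 6

Let L = Q(√201, ∛1172). Since Q(√201) ⊂ L and [Q(√201):Q] = 2, the tower law gives 2 | [L:Q]. Likewise Q(∛1172) ⊂ L with [Q(∛1172):Q] = 3 (because 1172 is not a perfect cube), so 3 | [L:Q]. As gcd(2,3) = 1, [L:Q] is divisible by 6. Conversely L is generated over Q by √201 and ∛1172, so [L:Q] ≤ 2·3 = 6. Therefore [Q(√201, ∛1172) : Q] = 6.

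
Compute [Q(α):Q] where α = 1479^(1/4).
[Q(α):Q] = 4

α is a root of x^4 - 1479. By Eisenstein's criterion at the prime p = 3 (which divides the constant term 1479 but p^2 = 9 does not, since 1479 is squarefree), x^4 - 1479 is irreducible over Q. Hence [Q(α):Q] = 4.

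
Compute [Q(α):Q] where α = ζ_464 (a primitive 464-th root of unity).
[Q(α):Q] = 224

The minimal polynomial of ζ_464 over Q is the 464-th cyclotomic polynomial Φ_464(x), which is irreducible over Q and has degree φ(464) = 224. Hence [Q(α):Q] = φ(464) = 224.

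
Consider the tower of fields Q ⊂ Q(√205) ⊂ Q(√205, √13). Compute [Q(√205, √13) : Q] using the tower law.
[Q(√205, √13) : Q] = 4

[Q(√205):Q] = 2 (min poly x^2 - 205, irreducible since 205 is squarefree > 1). For the top step, suppose √13 ∈ Q(√205), say √13 = c + d√205 with c, d ∈ Q. Squaring: 13 = c^2 + 205d^2 + 2cd√205. Since √205 ∉ Q this forces 2cd = 0. If d = 0 then √13 = c ∈ Q, contradicting 13 squarefree > 1. If c = 0 then 13 = 205d^2, so 205·13 = (205d)^2 is a perfect square in Q — but 205·13 = 2665 is not a perfect square (since 205 and 13 are distinct squarefree integers). Contradiction. Hence √13 ∉ Q(√205), so x^2 - 13 stays irreducible over Q(√205) and [Q(√205, √13) : Q(√205)] = 2. By the tower law, [Q(√205, √13) : Q] = 2 · 2 = 4.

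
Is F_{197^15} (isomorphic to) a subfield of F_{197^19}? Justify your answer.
No: F_{197^15} is not a subfield of F_{197^19}

F_{p^m} embeds in F_{p^n} iff m | n. Here 15 ∤ 19 (since 19 = 1·15 + 4 with remainder 4 ≠ 0), so F_{197^15} is not a subfield of F_{197^19}. Equivalently: if it were, the tower law would give 15 = [F_{197^15}:F_197] dividing [F_{197^19}:F_197] = 19, contradiction.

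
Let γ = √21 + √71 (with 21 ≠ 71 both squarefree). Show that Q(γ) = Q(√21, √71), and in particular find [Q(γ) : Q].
[Q(γ) : Q] = 4 (equivalently, Q(γ) = Q(√21, √71))

Obviously Q(γ) ⊆ Q(√21, √71), and [Q(√21, √71):Q] = 4 (since 21, 71 are distinct squarefree integers > 1 with 1491 not a perfect square). To show equality we compute the minimal polynomial of γ. From γ = √21 + √71: γ^2 = 21 + 2√(1491) + 71 = 92 + 2√(1491), so γ^2 - 92 = 2√(1491); squaring, (γ^2 - 92)^2 = 4·1491, i.e. γ^4 - 184γ^2 + 8464 - 5964 = 0, i.e. γ^4 - 184γ^2 + 2500 = 0. So γ is a root of x^4 - 184x^2 + 2500. This polynomial is irreducible over Q: it has no rational root (each ±√21 ± √71 is irrational), and any factorization into two quadratics over Q would force √(1491) ∈ Q (pairing opposite roots) or √21, √71 ∈ Q (other pairings), all impossible. Hence [Q(γ):Q] = 4 = [Q(√21, √71):Q], so Q(γ) = Q(√21, √71).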